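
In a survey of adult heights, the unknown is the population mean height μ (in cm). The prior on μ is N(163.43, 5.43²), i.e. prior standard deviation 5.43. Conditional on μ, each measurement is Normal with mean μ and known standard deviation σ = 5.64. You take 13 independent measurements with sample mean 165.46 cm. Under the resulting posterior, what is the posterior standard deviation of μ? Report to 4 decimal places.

For Normal data with known variance σ², a Normal(μ₀, σ₀²) prior on μ is conjugate. Posterior precision = 1/σ₀² + n/σ²; posterior mean is the precision-weighted average of μ₀ and x̄.
σ₀² = 5.43² = 29.4849, σ² = 5.64² = 31.8096; σ² + n·σ₀² = 31.8096 + 13·29.4849 = 415.1133.
Posterior precision = 1/σ₀² + n/σ² = 1/29.4849 + 13/31.8096 = (σ² + n·σ₀²)/(σ₀²σ²) = 415.1133/(29.4849·31.8096); posterior variance σₙ² = σ₀²σ²/(σ² + n·σ₀²) = 29.4849·31.8096/415.1133 = 2.259390.
Posterior SD = √σₙ² = √(29.4849·31.8096/415.1133) = 1.5031.

1.5031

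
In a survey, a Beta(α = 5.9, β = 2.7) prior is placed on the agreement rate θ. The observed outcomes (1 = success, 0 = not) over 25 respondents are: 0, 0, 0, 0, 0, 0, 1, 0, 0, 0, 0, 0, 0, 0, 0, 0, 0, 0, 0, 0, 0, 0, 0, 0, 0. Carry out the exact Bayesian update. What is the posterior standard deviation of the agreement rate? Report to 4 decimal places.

The Beta prior is conjugate to a Binomial/Bernoulli likelihood; the update adds successes to α and failures to β.
Posterior: Beta(α+k, β+n−k) = Beta(5.9+1, 2.7+24) = Beta(6.9, 26.7).
Var = αβ/((α+β)²(α+β+1)) = 6.9·26.7/(33.6²·34.6) = 0.00471635; SD = √0.00471635 = 0.0687.

0.0687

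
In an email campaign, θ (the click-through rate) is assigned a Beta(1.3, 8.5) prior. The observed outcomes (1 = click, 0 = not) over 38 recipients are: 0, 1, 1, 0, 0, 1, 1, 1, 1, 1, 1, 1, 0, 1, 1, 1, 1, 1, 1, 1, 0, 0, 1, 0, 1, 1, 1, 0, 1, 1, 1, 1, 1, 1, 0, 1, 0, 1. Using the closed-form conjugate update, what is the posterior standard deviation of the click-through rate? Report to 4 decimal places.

0.0697

The Beta prior is conjugate to a Binomial/Bernoulli likelihood; the update adds successes to α and failures to β.
Posterior: Beta(α+k, β+n−k) = Beta(1.3+28, 8.5+10) = Beta(29.3, 18.5).
Var = αβ/((α+β)²(α+β+1)) = 29.3·18.5/(47.8²·48.8) = 0.00486143; SD = √0.00486143 = 0.0697.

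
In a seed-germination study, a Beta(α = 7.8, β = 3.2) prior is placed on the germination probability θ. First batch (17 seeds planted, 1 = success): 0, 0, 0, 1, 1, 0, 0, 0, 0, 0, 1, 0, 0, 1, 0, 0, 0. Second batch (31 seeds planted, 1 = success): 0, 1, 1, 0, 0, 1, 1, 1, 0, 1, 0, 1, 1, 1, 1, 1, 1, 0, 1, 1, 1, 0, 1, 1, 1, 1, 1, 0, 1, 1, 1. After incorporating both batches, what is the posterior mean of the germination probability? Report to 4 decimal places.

The Beta prior is conjugate to a Binomial/Bernoulli likelihood; the update adds successes to α and failures to β.
After batch 1: Beta(7.8+4, 3.2+13) = Beta(11.8, 16.2).
After batch 2: Beta(11.8+23, 16.2+8) = Beta(34.8, 24.2).
Posterior mean = α/(α+β) = 34.8/59.0 = 0.5898.

0.5898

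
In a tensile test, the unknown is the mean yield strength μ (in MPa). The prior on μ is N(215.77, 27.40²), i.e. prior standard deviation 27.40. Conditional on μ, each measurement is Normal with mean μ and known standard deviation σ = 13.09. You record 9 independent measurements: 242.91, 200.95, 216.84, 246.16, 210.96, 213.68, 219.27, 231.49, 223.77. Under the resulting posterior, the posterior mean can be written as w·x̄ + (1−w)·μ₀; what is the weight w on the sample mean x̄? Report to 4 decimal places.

For Normal data with known variance σ², a Normal(μ₀, σ₀²) prior on μ is conjugate. Posterior precision = 1/σ₀² + n/σ²; posterior mean is the precision-weighted average of μ₀ and x̄.
σ₀² = 27.40² = 750.76, σ² = 13.09² = 171.3481. Prior precision 1/σ₀² = 1/750.76; data precision n/σ² = 9/171.3481.
w = (n/σ²)/(1/σ₀² + n/σ²) = n·σ₀²/(σ² + n·σ₀²) = 9·750.76/(171.3481 + 9·750.76) = 6756.84/6928.1881 = 0.9753.

0.9753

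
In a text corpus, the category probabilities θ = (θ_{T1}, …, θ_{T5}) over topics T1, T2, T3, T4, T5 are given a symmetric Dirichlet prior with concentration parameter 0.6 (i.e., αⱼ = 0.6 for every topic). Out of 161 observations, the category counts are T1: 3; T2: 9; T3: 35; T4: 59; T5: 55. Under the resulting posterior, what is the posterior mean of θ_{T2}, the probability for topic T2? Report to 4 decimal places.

0.0585

The Dirichlet prior is conjugate to the Multinomial likelihood: each posterior αⱼ = prior αⱼ + observed count nⱼ.
Posterior concentration: (3.6, 9.6, 35.6, 59.6, 55.6), total = 164.0.
E[θ_{T2}|data] = α_{T2}/Σα = 9.6/164.0 = 0.0585.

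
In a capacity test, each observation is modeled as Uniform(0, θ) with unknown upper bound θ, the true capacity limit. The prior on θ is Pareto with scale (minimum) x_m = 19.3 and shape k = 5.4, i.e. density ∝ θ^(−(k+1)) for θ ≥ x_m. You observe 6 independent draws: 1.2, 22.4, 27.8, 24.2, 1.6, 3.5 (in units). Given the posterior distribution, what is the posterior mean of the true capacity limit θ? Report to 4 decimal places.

A Pareto(scale x_m, shape k) prior on the upper bound θ of Uniform(0, θ) is conjugate: posterior is Pareto(max(x_m, max xᵢ), k + n).
Sample maximum = 27.8; prior scale x_m = 19.3 → posterior scale = max = 27.8.
Posterior shape = 5.4 + 6 = 11.4.
E[θ|data] = k·x_m/(k−1) = 11.4·27.8/10.4 = 30.4731.

30.4731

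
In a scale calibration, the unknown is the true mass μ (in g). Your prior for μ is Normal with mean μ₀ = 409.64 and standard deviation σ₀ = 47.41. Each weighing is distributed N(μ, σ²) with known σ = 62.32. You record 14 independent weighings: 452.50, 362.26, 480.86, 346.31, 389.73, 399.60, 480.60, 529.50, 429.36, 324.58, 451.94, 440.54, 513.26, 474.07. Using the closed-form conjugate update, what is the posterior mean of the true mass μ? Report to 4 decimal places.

431.2672

For Normal data with known variance σ², a Normal(μ₀, σ₀²) prior on μ is conjugate. Posterior precision = 1/σ₀² + n/σ²; posterior mean is the precision-weighted average of μ₀ and x̄.
Σxᵢ = 452.50 + 362.26 + 480.86 + 346.31 + 389.73 + 399.60 + 480.60 + 529.50 + 429.36 + 324.58 + 451.94 + 440.54 + 513.26 + 474.07 = 6075.11, so n·x̄ = 6075.11.
σ₀² = 47.41² = 2247.7081, σ² = 62.32² = 3883.7824; σ² + n·σ₀² = 3883.7824 + 14·2247.7081 = 35351.6958.
Posterior mean = (μ₀/σ₀² + n·x̄/σ²)/(1/σ₀² + n/σ²) = (σ²·μ₀ + σ₀²·n·x̄)/(σ² + n·σ₀²) = (3883.7824·409.64 + 2247.7081·6075.11)/35351.6958 = 15246026.577727/35351.6958 = 431.2672.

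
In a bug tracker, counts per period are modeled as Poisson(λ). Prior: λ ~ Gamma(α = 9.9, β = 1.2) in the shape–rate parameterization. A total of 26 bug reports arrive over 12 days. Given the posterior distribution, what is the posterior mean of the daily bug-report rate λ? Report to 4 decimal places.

2.7197

With a Gamma(shape α, rate β) prior, the Poisson likelihood is conjugate: the posterior is Gamma(α + ΣXᵢ, β + n).
Posterior: Gamma(α+S, β+n) = Gamma(9.9+26, 1.2+12) = Gamma(35.9, 13.2).
Posterior mean = α/β = 35.9/13.2 = 2.7197.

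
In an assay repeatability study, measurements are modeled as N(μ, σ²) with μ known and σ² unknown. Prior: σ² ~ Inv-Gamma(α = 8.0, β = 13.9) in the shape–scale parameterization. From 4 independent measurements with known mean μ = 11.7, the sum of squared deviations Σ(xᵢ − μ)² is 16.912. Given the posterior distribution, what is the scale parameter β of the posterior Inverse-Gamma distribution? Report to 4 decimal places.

With known mean μ and an Inverse-Gamma(α, β) prior on σ², the Normal likelihood is conjugate: posterior is Inv-Gamma(α + n/2, β + Σ(xᵢ−μ)²/2).
Posterior: Inv-Gamma(8.0 + 4/2, 13.9 + 16.912/2) = Inv-Gamma(10.00, 22.3560).
Posterior β = 22.3560.

22.3560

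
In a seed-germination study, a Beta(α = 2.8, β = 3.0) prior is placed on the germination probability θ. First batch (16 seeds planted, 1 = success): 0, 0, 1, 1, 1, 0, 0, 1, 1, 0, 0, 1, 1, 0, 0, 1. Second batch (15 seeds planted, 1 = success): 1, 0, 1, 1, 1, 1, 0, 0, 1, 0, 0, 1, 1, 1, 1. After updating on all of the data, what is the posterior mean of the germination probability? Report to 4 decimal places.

The Beta prior is conjugate to a Binomial/Bernoulli likelihood; the update adds successes to α and failures to β.
After batch 1: Beta(2.8+8, 3.0+8) = Beta(10.8, 11.0).
After batch 2: Beta(10.8+10, 11.0+5) = Beta(20.8, 16.0).
Posterior mean = α/(α+β) = 20.8/36.8 = 0.5652.

0.5652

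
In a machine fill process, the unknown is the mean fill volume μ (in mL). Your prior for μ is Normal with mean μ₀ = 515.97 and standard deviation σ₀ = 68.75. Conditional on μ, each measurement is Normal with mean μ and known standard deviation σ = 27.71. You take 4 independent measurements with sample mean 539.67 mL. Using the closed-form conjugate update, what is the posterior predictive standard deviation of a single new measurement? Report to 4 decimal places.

30.8596

For Normal data with known variance σ², a Normal(μ₀, σ₀²) prior on μ is conjugate. Posterior precision = 1/σ₀² + n/σ²; posterior mean is the precision-weighted average of μ₀ and x̄.
σ₀² = 68.75² = 4726.5625, σ² = 27.71² = 767.8441; σ² + n·σ₀² = 767.8441 + 4·4726.5625 = 19674.0941.
Posterior precision = 1/σ₀² + n/σ² = 1/4726.5625 + 4/767.8441 = (σ² + n·σ₀²)/(σ₀²σ²) = 19674.0941/(4726.5625·767.8441); posterior variance σₙ² = σ₀²σ²/(σ² + n·σ₀²) = 4726.5625·767.8441/19674.0941 = 184.469135.
Predictive variance for one new observation = σₙ² + σ² = 4726.5625·767.8441/19674.0941 + 767.8441 = σ²·(σ₀² + 19674.0941)/19674.0941 = 767.8441·24400.6566/19674.0941 = 952.313235; SD = √(767.8441·24400.6566/19674.0941) = 30.8596.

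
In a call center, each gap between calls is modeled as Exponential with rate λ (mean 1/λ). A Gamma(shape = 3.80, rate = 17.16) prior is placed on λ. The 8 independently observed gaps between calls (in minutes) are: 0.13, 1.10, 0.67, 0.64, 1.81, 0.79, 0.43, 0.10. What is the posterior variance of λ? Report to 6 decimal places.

0.022640

With a Gamma(shape α, rate β) prior on the exponential rate λ, the posterior after n observations with total T = Σxᵢ is Gamma(α+n, β+T).
Sum of observations T = 5.67 minutes; n = 8.
Posterior: Gamma(3.80+8, 17.16+5.67) = Gamma(11.80, 22.83).
Var = α/β² = 0.022640.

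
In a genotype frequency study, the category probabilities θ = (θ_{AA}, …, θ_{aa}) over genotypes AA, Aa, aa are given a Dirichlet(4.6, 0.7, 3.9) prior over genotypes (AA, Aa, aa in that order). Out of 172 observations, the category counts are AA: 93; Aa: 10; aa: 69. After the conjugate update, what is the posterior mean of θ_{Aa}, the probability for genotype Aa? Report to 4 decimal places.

The Dirichlet prior is conjugate to the Multinomial likelihood: each posterior αⱼ = prior αⱼ + observed count nⱼ.
Posterior concentration: (97.6, 10.7, 72.9), total = 181.2.
E[θ_{Aa}|data] = α_{Aa}/Σα = 10.7/181.2 = 0.0591.

0.0591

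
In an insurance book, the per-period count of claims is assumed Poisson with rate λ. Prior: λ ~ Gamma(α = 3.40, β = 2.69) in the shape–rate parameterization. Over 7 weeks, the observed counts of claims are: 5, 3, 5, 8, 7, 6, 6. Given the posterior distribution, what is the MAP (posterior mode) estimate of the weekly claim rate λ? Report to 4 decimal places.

With a Gamma(shape α, rate β) prior, the Poisson likelihood is conjugate: the posterior is Gamma(α + ΣXᵢ, β + n).
Sum of counts S = 40 over n = 7 weeks.
Posterior: Gamma(α+S, β+n) = Gamma(3.40+40, 2.69+7) = Gamma(43.40, 9.69).
Mode of Gamma(α,β) for α≥1 is (α−1)/β = 42.40/9.69 = 4.3756.

4.3756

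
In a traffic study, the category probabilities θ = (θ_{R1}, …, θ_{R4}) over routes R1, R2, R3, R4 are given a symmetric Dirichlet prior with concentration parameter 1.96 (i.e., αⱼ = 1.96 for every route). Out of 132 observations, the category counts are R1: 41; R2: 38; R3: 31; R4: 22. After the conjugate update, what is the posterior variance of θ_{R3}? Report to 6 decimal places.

0.001279

The Dirichlet prior is conjugate to the Multinomial likelihood: each posterior αⱼ = prior αⱼ + observed count nⱼ.
Posterior concentration: (42.96, 39.96, 32.96, 23.96), total = 139.84.
Var[θ_j] = α_j(Σα−α_j)/((Σα)²(Σα+1)) = 32.96·106.88/(139.84²·140.84) = 0.001279.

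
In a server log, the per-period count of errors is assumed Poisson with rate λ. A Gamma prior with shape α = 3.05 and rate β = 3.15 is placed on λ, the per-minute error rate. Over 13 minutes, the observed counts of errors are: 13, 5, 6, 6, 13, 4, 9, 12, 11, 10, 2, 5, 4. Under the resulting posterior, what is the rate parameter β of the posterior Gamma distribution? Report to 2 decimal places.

With a Gamma(shape α, rate β) prior, the Poisson likelihood is conjugate: the posterior is Gamma(α + ΣXᵢ, β + n).
Sum of counts S = 100 over n = 13 minutes.
Posterior: Gamma(α+S, β+n) = Gamma(3.05+100, 3.15+13) = Gamma(103.05, 16.15).
Posterior β = 16.15.

16.15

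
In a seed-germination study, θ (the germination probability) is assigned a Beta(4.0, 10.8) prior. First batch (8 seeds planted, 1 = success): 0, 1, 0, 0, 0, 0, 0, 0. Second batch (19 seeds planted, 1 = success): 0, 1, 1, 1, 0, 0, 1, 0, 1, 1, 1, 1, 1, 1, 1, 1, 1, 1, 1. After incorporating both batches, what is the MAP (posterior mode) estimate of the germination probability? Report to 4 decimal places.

0.4774

The Beta prior is conjugate to a Binomial/Bernoulli likelihood; the update adds successes to α and failures to β.
After batch 1: Beta(4.0+1, 10.8+7) = Beta(5.0, 17.8).
After batch 2: Beta(5.0+15, 17.8+4) = Beta(20.0, 21.8).
Mode of Beta(a,b) for a,b>1 is (a−1)/(a+b−2) = 19.0/39.8 = 0.4774.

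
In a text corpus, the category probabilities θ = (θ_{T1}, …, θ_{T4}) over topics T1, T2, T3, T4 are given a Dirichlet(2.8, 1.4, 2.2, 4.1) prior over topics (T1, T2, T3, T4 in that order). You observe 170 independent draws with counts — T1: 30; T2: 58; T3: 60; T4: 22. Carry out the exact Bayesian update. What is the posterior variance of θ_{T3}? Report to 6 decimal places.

0.001244

The Dirichlet prior is conjugate to the Multinomial likelihood: each posterior αⱼ = prior αⱼ + observed count nⱼ.
Posterior concentration: (32.8, 59.4, 62.2, 26.1), total = 180.5.
Var[θ_j] = α_j(Σα−α_j)/((Σα)²(Σα+1)) = 62.2·118.3/(180.5²·181.5) = 0.001244.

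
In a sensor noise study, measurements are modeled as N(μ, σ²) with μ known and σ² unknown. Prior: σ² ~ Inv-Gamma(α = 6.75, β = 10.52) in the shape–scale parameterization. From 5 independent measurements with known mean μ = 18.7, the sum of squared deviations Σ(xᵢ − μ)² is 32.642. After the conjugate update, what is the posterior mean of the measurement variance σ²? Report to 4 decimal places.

With known mean μ and an Inverse-Gamma(α, β) prior on σ², the Normal likelihood is conjugate: posterior is Inv-Gamma(α + n/2, β + Σ(xᵢ−μ)²/2).
Posterior: Inv-Gamma(6.75 + 5/2, 10.52 + 32.642/2) = Inv-Gamma(9.25, 26.8410).
E[σ²|data] = β/(α−1) = 26.8410/8.25 = 3.2535.

3.2535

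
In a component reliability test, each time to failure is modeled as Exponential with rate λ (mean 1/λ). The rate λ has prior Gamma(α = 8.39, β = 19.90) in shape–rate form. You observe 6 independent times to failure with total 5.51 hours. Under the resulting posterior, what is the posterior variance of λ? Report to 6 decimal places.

0.022287

With a Gamma(shape α, rate β) prior on the exponential rate λ, the posterior after n observations with total T = Σxᵢ is Gamma(α+n, β+T).
Posterior: Gamma(8.39+6, 19.90+5.51) = Gamma(14.39, 25.41).
Var = α/β² = 0.022287.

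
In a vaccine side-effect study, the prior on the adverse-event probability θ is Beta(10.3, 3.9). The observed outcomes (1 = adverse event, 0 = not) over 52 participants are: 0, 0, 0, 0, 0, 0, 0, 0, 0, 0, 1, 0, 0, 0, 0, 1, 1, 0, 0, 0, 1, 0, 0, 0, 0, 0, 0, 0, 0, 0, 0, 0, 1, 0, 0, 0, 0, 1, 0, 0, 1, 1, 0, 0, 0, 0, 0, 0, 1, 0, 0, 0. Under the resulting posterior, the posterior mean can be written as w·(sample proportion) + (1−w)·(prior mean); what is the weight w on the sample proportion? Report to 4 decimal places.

0.7855

The Beta prior is conjugate to a Binomial/Bernoulli likelihood; the update adds successes to α and failures to β.
Posterior mean = (α₀+k)/(α₀+β₀+n) = [n/(α₀+β₀+n)]·(k/n) + [(α₀+β₀)/(α₀+β₀+n)]·α₀/(α₀+β₀), so only n and the prior enter the weight.
The weight on the data is w = n/(α₀+β₀+n) = 52/(10.3+3.9+52) = 52/66.2 = 0.7855.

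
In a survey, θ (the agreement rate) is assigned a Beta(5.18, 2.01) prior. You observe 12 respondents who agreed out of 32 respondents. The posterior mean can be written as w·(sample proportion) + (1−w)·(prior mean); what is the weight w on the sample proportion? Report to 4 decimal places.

0.8165

The Beta prior is conjugate to a Binomial/Bernoulli likelihood; the update adds successes to α and failures to β.
Posterior mean = (α₀+k)/(α₀+β₀+n) = [n/(α₀+β₀+n)]·(k/n) + [(α₀+β₀)/(α₀+β₀+n)]·α₀/(α₀+β₀), so only n and the prior enter the weight.
The weight on the data is w = n/(α₀+β₀+n) = 32/(5.18+2.01+32) = 32/39.19 = 0.8165.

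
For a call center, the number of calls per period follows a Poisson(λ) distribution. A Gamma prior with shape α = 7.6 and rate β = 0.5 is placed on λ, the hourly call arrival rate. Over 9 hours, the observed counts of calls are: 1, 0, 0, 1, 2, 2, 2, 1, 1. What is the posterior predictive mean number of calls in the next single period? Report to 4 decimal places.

With a Gamma(shape α, rate β) prior, the Poisson likelihood is conjugate: the posterior is Gamma(α + ΣXᵢ, β + n).
Sum of counts S = 10 over n = 9 hours.
Posterior: Gamma(α+S, β+n) = Gamma(7.6+10, 0.5+9) = Gamma(17.6, 9.5).
The predictive distribution for one future period is NegBinom with mean α/β = 1.8526.

1.8526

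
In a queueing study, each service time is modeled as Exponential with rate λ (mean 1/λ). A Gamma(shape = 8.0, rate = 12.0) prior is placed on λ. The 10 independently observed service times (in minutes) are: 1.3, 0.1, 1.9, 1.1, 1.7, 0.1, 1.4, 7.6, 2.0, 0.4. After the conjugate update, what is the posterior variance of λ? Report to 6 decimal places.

With a Gamma(shape α, rate β) prior on the exponential rate λ, the posterior after n observations with total T = Σxᵢ is Gamma(α+n, β+T).
Sum of observations T = 17.6 minutes; n = 10.
Posterior: Gamma(8.0+10, 12.0+17.6) = Gamma(18.0, 29.6).
Var = α/β² = 0.020544.

0.020544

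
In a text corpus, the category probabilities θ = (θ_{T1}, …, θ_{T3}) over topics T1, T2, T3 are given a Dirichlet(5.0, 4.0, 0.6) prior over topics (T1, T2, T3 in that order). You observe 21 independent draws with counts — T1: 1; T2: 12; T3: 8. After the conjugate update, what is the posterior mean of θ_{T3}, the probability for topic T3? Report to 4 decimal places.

0.2810

The Dirichlet prior is conjugate to the Multinomial likelihood: each posterior αⱼ = prior αⱼ + observed count nⱼ.
Posterior concentration: (6.0, 16.0, 8.6), total = 30.6.
E[θ_{T3}|data] = α_{T3}/Σα = 8.6/30.6 = 0.2810.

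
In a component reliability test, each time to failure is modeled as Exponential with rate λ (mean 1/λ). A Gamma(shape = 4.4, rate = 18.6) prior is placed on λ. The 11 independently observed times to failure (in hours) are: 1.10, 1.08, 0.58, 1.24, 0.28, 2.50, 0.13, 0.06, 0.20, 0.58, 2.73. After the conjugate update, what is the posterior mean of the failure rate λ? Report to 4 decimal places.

With a Gamma(shape α, rate β) prior on the exponential rate λ, the posterior after n observations with total T = Σxᵢ is Gamma(α+n, β+T).
Sum of observations T = 10.48 hours; n = 11.
Posterior: Gamma(4.4+11, 18.6+10.48) = Gamma(15.4, 29.08).
Posterior mean of λ = α/β = 15.4/29.08 = 0.5296.

0.5296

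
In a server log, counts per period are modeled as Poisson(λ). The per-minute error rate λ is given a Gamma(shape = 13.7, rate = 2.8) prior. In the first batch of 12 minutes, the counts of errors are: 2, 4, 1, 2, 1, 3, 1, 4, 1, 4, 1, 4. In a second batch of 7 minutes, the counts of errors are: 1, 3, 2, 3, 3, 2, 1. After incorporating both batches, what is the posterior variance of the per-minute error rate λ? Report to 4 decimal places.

0.1193

With a Gamma(shape α, rate β) prior, the Poisson likelihood is conjugate: the posterior is Gamma(α + ΣXᵢ, β + n).
Batch 1: sum of counts S = 28 over n = 12 minutes.
After batch 1: Gamma(α+S, β+n) = Gamma(13.7+28, 2.8+12) = Gamma(41.7, 14.8).
Batch 2: sum of counts S = 15 over n = 7 minutes.
After batch 2: Gamma(α+S, β+n) = Gamma(41.7+15, 14.8+7) = Gamma(56.7, 21.8).
Var = α/β² = 56.7/21.8² = 0.1193.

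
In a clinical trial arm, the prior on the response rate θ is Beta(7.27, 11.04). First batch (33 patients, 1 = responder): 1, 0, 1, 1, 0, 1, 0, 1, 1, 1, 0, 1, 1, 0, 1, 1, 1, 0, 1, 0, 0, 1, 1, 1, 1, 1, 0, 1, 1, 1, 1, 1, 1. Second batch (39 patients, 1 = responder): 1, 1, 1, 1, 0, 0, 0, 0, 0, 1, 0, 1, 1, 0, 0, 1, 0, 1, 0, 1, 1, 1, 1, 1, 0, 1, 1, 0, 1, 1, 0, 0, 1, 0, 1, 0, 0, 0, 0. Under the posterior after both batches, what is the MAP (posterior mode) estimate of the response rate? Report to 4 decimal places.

0.5692

The Beta prior is conjugate to a Binomial/Bernoulli likelihood; the update adds successes to α and failures to β.
After batch 1: Beta(7.27+24, 11.04+9) = Beta(31.27, 20.04).
After batch 2: Beta(31.27+20, 20.04+19) = Beta(51.27, 39.04).
Mode of Beta(a,b) for a,b>1 is (a−1)/(a+b−2) = 50.27/88.31 = 0.5692.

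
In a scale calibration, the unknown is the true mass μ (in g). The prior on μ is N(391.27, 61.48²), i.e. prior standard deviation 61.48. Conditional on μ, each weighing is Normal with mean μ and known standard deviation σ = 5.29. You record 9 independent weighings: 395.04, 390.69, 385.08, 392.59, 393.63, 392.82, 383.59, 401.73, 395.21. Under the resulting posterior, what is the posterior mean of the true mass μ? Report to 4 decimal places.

For Normal data with known variance σ², a Normal(μ₀, σ₀²) prior on μ is conjugate. Posterior precision = 1/σ₀² + n/σ²; posterior mean is the precision-weighted average of μ₀ and x̄.
Σxᵢ = 395.04 + 390.69 + 385.08 + 392.59 + 393.63 + 392.82 + 383.59 + 401.73 + 395.21 = 3530.38, so n·x̄ = 3530.38.
σ₀² = 61.48² = 3779.7904, σ² = 5.29² = 27.9841; σ² + n·σ₀² = 27.9841 + 9·3779.7904 = 34046.0977.
Posterior mean = (μ₀/σ₀² + n·x̄/σ²)/(1/σ₀² + n/σ²) = (σ²·μ₀ + σ₀²·n·x̄)/(σ² + n·σ₀²) = (27.9841·391.27 + 3779.7904·3530.38)/34046.0977 = 13355045.771159/34046.0977 = 392.2636.

392.2636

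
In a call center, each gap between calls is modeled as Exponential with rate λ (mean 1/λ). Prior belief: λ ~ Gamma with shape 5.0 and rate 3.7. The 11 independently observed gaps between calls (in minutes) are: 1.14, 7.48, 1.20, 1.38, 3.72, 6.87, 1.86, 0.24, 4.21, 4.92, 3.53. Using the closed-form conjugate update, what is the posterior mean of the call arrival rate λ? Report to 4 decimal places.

0.3975

With a Gamma(shape α, rate β) prior on the exponential rate λ, the posterior after n observations with total T = Σxᵢ is Gamma(α+n, β+T).
Sum of observations T = 36.55 minutes; n = 11.
Posterior: Gamma(5.0+11, 3.7+36.55) = Gamma(16.0, 40.25).
Posterior mean of λ = α/β = 16.0/40.25 = 0.3975.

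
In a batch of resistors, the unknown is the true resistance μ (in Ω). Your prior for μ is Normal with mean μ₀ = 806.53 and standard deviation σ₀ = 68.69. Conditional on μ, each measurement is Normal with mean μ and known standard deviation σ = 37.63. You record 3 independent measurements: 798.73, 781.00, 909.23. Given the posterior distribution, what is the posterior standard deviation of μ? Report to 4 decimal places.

20.7143

For Normal data with known variance σ², a Normal(μ₀, σ₀²) prior on μ is conjugate. Posterior precision = 1/σ₀² + n/σ²; posterior mean is the precision-weighted average of μ₀ and x̄.
σ₀² = 68.69² = 4718.3161, σ² = 37.63² = 1416.0169; σ² + n·σ₀² = 1416.0169 + 3·4718.3161 = 15570.9652.
Posterior precision = 1/σ₀² + n/σ² = 1/4718.3161 + 3/1416.0169 = (σ² + n·σ₀²)/(σ₀²σ²) = 15570.9652/(4718.3161·1416.0169); posterior variance σₙ² = σ₀²σ²/(σ² + n·σ₀²) = 4718.3161·1416.0169/15570.9652 = 429.081643.
Posterior SD = √σₙ² = √(4718.3161·1416.0169/15570.9652) = 20.7143.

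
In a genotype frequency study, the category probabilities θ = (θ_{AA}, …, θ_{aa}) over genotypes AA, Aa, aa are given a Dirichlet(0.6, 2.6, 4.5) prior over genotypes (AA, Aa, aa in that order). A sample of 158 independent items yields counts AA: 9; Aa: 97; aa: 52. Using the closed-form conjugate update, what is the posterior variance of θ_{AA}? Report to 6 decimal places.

0.000327

The Dirichlet prior is conjugate to the Multinomial likelihood: each posterior αⱼ = prior αⱼ + observed count nⱼ.
Posterior concentration: (9.6, 99.6, 56.5), total = 165.7.
Var[θ_j] = α_j(Σα−α_j)/((Σα)²(Σα+1)) = 9.6·156.1/(165.7²·166.7) = 0.000327.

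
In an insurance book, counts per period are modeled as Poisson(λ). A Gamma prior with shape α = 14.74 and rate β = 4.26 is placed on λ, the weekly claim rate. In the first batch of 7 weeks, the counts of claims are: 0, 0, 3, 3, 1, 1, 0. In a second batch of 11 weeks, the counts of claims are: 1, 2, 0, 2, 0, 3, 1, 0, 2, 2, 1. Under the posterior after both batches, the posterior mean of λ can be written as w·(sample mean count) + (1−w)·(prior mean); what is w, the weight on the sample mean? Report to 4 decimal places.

0.8086

With a Gamma(shape α, rate β) prior, the Poisson likelihood is conjugate: the posterior is Gamma(α + ΣXᵢ, β + n).
Total number of weeks: n = 7 + 11 = 18.
Posterior mean = (α₀+S)/(β₀+n) = [n/(β₀+n)]·(S/n) + [β₀/(β₀+n)]·(α₀/β₀), so only n and β₀ enter the weight.
Weight on data w = n/(β₀+n) = 18/(4.26+18) = 18/22.26 = 0.8086.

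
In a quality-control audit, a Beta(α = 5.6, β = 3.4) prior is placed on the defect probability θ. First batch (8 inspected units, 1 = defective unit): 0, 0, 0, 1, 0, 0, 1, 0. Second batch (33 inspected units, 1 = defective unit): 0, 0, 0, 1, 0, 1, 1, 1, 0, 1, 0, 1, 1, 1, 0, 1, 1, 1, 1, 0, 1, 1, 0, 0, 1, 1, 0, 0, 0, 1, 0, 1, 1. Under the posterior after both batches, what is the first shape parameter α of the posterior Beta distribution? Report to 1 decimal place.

The Beta prior is conjugate to a Binomial/Bernoulli likelihood; the update adds successes to α and failures to β.
After batch 1: Beta(5.6+2, 3.4+6) = Beta(7.6, 9.4).
After batch 2: Beta(7.6+19, 9.4+14) = Beta(26.6, 23.4).
Posterior α = 26.6.

26.6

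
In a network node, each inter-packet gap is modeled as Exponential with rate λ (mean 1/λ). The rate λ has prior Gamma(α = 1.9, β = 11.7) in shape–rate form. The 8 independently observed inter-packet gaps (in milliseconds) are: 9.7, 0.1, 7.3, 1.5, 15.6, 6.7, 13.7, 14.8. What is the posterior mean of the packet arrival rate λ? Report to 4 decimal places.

With a Gamma(shape α, rate β) prior on the exponential rate λ, the posterior after n observations with total T = Σxᵢ is Gamma(α+n, β+T).
Sum of observations T = 69.4 milliseconds; n = 8.
Posterior: Gamma(1.9+8, 11.7+69.4) = Gamma(9.9, 81.1).
Posterior mean of λ = α/β = 9.9/81.1 = 0.1221.

0.1221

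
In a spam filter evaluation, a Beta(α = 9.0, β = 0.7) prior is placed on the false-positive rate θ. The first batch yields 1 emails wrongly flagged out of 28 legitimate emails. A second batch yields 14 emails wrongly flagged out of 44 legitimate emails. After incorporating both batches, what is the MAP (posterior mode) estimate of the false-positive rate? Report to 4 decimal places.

0.2886

The Beta prior is conjugate to a Binomial/Bernoulli likelihood; the update adds successes to α and failures to β.
After batch 1: Beta(9.0+1, 0.7+27) = Beta(10.0, 27.7).
After batch 2: Beta(10.0+14, 27.7+30) = Beta(24.0, 57.7).
Mode of Beta(a,b) for a,b>1 is (a−1)/(a+b−2) = 23.0/79.7 = 0.2886.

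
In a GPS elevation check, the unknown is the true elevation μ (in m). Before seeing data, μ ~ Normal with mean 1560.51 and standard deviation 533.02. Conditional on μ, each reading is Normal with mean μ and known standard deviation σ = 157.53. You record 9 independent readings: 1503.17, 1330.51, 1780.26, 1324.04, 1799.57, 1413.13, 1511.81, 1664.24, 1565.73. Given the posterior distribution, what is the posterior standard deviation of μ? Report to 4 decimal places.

52.2570

For Normal data with known variance σ², a Normal(μ₀, σ₀²) prior on μ is conjugate. Posterior precision = 1/σ₀² + n/σ²; posterior mean is the precision-weighted average of μ₀ and x̄.
σ₀² = 533.02² = 284110.3204, σ² = 157.53² = 24815.7009; σ² + n·σ₀² = 24815.7009 + 9·284110.3204 = 2581808.5845.
Posterior precision = 1/σ₀² + n/σ² = 1/284110.3204 + 9/24815.7009 = (σ² + n·σ₀²)/(σ₀²σ²) = 2581808.5845/(284110.3204·24815.7009); posterior variance σₙ² = σ₀²σ²/(σ² + n·σ₀²) = 284110.3204·24815.7009/2581808.5845 = 2730.797618.
Posterior SD = √σₙ² = √(284110.3204·24815.7009/2581808.5845) = 52.2570.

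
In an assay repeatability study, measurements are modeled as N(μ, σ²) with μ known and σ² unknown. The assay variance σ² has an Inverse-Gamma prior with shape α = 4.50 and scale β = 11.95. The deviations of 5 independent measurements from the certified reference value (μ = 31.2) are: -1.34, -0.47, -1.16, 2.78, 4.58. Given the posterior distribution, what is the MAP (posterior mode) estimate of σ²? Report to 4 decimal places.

3.4979

With known mean μ and an Inverse-Gamma(α, β) prior on σ², the Normal likelihood is conjugate: posterior is Inv-Gamma(α + n/2, β + Σ(xᵢ−μ)²/2).
Σ(xᵢ−μ)² = (-1.34)² + (-0.47)² + (-1.16)² + (2.78)² + (4.58)² = 32.0669.
Posterior: Inv-Gamma(4.50 + 5/2, 11.95 + 32.0669/2) = Inv-Gamma(7.00, 27.98345).
Mode = β/(α+1) = 27.98345/8.00 = 3.4979.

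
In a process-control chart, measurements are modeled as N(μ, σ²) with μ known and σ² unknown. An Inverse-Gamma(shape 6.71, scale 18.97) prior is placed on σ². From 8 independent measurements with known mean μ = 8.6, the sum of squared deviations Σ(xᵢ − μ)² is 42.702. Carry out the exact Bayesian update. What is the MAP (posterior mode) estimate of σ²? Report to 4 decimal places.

3.4433

With known mean μ and an Inverse-Gamma(α, β) prior on σ², the Normal likelihood is conjugate: posterior is Inv-Gamma(α + n/2, β + Σ(xᵢ−μ)²/2).
Posterior: Inv-Gamma(6.71 + 8/2, 18.97 + 42.702/2) = Inv-Gamma(10.71, 40.3210).
Mode = β/(α+1) = 40.3210/11.71 = 3.4433.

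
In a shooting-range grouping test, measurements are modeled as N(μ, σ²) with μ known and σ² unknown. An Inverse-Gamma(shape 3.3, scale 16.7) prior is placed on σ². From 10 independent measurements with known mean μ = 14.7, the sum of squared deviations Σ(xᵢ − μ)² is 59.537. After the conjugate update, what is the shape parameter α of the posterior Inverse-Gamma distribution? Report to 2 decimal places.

With known mean μ and an Inverse-Gamma(α, β) prior on σ², the Normal likelihood is conjugate: posterior is Inv-Gamma(α + n/2, β + Σ(xᵢ−μ)²/2).
Posterior: Inv-Gamma(3.3 + 10/2, 16.7 + 59.537/2) = Inv-Gamma(8.30, 46.4685).
Posterior α = 8.30.

8.30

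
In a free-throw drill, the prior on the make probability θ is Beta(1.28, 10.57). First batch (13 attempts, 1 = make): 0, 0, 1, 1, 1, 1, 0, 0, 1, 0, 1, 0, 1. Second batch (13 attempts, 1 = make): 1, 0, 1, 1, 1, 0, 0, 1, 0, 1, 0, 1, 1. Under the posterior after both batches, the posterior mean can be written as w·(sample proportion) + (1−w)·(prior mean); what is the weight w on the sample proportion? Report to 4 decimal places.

The Beta prior is conjugate to a Binomial/Bernoulli likelihood; the update adds successes to α and failures to β.
Total number of attempts: n = 13 + 13 = 26.
Posterior mean = (α₀+k)/(α₀+β₀+n) = [n/(α₀+β₀+n)]·(k/n) + [(α₀+β₀)/(α₀+β₀+n)]·α₀/(α₀+β₀), so only n and the prior enter the weight.
The weight on the data is w = n/(α₀+β₀+n) = 26/(1.28+10.57+26) = 26/37.85 = 0.6869.

0.6869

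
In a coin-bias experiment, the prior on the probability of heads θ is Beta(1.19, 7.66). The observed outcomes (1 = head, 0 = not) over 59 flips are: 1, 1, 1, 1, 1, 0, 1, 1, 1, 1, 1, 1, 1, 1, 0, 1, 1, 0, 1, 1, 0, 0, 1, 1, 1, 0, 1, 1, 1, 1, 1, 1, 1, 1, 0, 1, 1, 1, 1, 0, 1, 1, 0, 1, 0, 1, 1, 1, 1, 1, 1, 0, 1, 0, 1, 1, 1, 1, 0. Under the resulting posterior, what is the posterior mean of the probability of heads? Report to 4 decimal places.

0.6955

The Beta prior is conjugate to a Binomial/Bernoulli likelihood; the update adds successes to α and failures to β.
Posterior: Beta(α+k, β+n−k) = Beta(1.19+46, 7.66+13) = Beta(47.19, 20.66).
Posterior mean = α/(α+β) = 47.19/67.85 = 0.6955.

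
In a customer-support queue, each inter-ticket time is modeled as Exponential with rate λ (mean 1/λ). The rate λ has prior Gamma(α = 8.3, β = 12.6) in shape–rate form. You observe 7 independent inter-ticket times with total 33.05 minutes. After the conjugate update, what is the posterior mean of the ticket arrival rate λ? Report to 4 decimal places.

With a Gamma(shape α, rate β) prior on the exponential rate λ, the posterior after n observations with total T = Σxᵢ is Gamma(α+n, β+T).
Posterior: Gamma(8.3+7, 12.6+33.05) = Gamma(15.3, 45.65).
Posterior mean of λ = α/β = 15.3/45.65 = 0.3352.

0.3352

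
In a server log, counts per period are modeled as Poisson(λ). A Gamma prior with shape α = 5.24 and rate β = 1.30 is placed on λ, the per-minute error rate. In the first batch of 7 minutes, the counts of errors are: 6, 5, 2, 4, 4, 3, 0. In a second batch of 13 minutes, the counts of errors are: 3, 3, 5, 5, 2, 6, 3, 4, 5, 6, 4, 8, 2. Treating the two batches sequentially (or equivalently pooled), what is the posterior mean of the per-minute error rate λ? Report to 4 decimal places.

4.0019

With a Gamma(shape α, rate β) prior, the Poisson likelihood is conjugate: the posterior is Gamma(α + ΣXᵢ, β + n).
Batch 1: sum of counts S = 24 over n = 7 minutes.
After batch 1: Gamma(α+S, β+n) = Gamma(5.24+24, 1.30+7) = Gamma(29.24, 8.30).
Batch 2: sum of counts S = 56 over n = 13 minutes.
After batch 2: Gamma(α+S, β+n) = Gamma(29.24+56, 8.30+13) = Gamma(85.24, 21.30).
Posterior mean = α/β = 85.24/21.30 = 4.0019.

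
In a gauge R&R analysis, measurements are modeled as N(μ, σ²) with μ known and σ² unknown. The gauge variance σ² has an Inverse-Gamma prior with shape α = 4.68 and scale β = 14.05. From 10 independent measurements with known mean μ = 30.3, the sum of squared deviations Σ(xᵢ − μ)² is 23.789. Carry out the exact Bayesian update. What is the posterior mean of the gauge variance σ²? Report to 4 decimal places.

2.9890

With known mean μ and an Inverse-Gamma(α, β) prior on σ², the Normal likelihood is conjugate: posterior is Inv-Gamma(α + n/2, β + Σ(xᵢ−μ)²/2).
Posterior: Inv-Gamma(4.68 + 10/2, 14.05 + 23.789/2) = Inv-Gamma(9.68, 25.9445).
E[σ²|data] = β/(α−1) = 25.9445/8.68 = 2.9890.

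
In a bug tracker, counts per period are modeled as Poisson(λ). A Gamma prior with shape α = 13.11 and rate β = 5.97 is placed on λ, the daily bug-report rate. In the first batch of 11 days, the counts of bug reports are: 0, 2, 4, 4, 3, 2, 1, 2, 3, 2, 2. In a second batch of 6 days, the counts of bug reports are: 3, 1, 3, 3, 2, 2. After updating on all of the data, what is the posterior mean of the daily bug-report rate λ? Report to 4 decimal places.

With a Gamma(shape α, rate β) prior, the Poisson likelihood is conjugate: the posterior is Gamma(α + ΣXᵢ, β + n).
Batch 1: sum of counts S = 25 over n = 11 days.
After batch 1: Gamma(α+S, β+n) = Gamma(13.11+25, 5.97+11) = Gamma(38.11, 16.97).
Batch 2: sum of counts S = 14 over n = 6 days.
After batch 2: Gamma(α+S, β+n) = Gamma(38.11+14, 16.97+6) = Gamma(52.11, 22.97).
Posterior mean = α/β = 52.11/22.97 = 2.2686.

2.2686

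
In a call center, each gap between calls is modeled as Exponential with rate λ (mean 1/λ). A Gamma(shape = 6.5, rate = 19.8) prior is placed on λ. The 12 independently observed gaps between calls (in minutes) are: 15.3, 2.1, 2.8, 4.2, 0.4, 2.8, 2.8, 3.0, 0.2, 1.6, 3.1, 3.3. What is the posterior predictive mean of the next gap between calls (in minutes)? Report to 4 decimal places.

With a Gamma(shape α, rate β) prior on the exponential rate λ, the posterior after n observations with total T = Σxᵢ is Gamma(α+n, β+T).
Sum of observations T = 41.6 minutes; n = 12.
Posterior: Gamma(6.5+12, 19.8+41.6) = Gamma(18.5, 61.4).
The predictive distribution for the next observation is Lomax; its mean is β/(α−1) = 61.4/17.5 = 3.5086.

3.5086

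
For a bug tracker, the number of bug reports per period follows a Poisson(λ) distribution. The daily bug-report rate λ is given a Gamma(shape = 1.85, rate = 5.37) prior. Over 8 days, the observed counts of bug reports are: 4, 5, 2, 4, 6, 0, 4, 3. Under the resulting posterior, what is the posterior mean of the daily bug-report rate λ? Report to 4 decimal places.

With a Gamma(shape α, rate β) prior, the Poisson likelihood is conjugate: the posterior is Gamma(α + ΣXᵢ, β + n).
Sum of counts S = 28 over n = 8 days.
Posterior: Gamma(α+S, β+n) = Gamma(1.85+28, 5.37+8) = Gamma(29.85, 13.37).
Posterior mean = α/β = 29.85/13.37 = 2.2326.

2.2326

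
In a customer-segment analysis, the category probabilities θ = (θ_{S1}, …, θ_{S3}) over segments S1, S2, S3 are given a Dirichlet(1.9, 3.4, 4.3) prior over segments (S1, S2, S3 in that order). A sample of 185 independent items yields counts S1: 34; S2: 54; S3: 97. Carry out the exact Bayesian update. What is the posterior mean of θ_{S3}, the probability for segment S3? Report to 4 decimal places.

0.5206

The Dirichlet prior is conjugate to the Multinomial likelihood: each posterior αⱼ = prior αⱼ + observed count nⱼ.
Posterior concentration: (35.9, 57.4, 101.3), total = 194.6.
E[θ_{S3}|data] = α_{S3}/Σα = 101.3/194.6 = 0.5206.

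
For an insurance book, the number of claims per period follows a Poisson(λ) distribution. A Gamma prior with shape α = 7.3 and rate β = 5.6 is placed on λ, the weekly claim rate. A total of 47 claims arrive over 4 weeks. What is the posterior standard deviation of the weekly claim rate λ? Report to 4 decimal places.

With a Gamma(shape α, rate β) prior, the Poisson likelihood is conjugate: the posterior is Gamma(α + ΣXᵢ, β + n).
Posterior: Gamma(α+S, β+n) = Gamma(7.3+47, 5.6+4) = Gamma(54.3, 9.6).
SD = √α/β = √54.3/9.6 = 0.7676.

0.7676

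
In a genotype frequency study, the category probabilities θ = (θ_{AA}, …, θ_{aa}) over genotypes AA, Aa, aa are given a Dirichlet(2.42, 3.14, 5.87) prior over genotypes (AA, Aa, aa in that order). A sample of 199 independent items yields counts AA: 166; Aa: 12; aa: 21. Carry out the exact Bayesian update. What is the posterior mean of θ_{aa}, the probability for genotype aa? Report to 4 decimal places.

The Dirichlet prior is conjugate to the Multinomial likelihood: each posterior αⱼ = prior αⱼ + observed count nⱼ.
Posterior concentration: (168.42, 15.14, 26.87), total = 210.43.
E[θ_{aa}|data] = α_{aa}/Σα = 26.87/210.43 = 0.1277.

0.1277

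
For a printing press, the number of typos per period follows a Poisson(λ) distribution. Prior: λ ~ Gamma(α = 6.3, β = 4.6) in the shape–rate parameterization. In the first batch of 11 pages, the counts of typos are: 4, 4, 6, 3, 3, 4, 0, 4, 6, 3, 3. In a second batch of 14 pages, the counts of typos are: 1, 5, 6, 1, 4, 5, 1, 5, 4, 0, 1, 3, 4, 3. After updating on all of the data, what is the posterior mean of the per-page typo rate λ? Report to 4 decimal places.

With a Gamma(shape α, rate β) prior, the Poisson likelihood is conjugate: the posterior is Gamma(α + ΣXᵢ, β + n).
Batch 1: sum of counts S = 40 over n = 11 pages.
After batch 1: Gamma(α+S, β+n) = Gamma(6.3+40, 4.6+11) = Gamma(46.3, 15.6).
Batch 2: sum of counts S = 43 over n = 14 pages.
After batch 2: Gamma(α+S, β+n) = Gamma(46.3+43, 15.6+14) = Gamma(89.3, 29.6).
Posterior mean = α/β = 89.3/29.6 = 3.0169.

3.0169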